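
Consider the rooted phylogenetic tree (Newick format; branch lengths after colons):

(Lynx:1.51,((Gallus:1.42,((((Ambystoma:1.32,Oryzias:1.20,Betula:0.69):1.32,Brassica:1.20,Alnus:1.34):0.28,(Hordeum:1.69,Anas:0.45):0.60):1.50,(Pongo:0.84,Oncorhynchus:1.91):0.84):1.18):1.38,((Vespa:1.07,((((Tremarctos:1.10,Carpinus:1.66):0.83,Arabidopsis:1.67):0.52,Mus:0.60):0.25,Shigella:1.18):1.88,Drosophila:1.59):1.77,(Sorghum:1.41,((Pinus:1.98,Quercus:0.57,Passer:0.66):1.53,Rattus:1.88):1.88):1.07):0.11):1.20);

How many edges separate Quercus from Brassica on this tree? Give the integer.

10

The MRCA of Quercus and Brassica is the node subtending ((Gallus,((((Ambystoma,Oryzias,Betula),Brassica,Alnus),(Hordeum,Anas)),(Pongo,Oncorhynchus))),((Vespa,((((Tremarctos,Carpinus),Arabidopsis),Mus),Shigella),Drosophila),(Sorghum,((Pinus,Quercus,Passer),Rattus)))).
From Quercus up to that node: 5 branches. From Brassica up to the same node: 5 branches. Total: 5 + 5 = 10.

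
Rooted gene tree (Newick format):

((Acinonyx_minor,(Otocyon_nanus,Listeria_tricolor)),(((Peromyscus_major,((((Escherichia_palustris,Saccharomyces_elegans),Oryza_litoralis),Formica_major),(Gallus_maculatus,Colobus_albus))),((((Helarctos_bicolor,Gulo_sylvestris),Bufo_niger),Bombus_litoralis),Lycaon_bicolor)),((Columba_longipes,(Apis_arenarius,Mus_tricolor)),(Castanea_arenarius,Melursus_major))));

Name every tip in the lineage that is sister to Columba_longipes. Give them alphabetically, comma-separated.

Columba_longipes attaches to the tree at the node subtending (Columba_longipes,(Apis_arenarius,Mus_tricolor)).
The other lineage descending from that same node — the sister group — is (Apis_arenarius,Mus_tricolor); its 2 tips in alphabetical order are the answer.

Apis_arenarius, Mus_tricolor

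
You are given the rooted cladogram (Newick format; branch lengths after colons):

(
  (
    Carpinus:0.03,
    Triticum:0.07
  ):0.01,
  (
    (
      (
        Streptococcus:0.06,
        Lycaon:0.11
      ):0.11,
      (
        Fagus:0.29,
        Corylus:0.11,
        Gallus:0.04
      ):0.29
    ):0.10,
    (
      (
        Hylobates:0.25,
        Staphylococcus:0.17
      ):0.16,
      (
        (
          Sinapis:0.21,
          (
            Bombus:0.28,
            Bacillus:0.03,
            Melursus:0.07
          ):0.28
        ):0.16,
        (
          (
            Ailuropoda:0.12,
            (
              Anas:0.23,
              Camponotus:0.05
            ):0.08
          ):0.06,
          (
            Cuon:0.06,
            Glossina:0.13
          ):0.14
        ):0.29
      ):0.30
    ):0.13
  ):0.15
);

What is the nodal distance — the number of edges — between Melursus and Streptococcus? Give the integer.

8

The MRCA of Melursus and Streptococcus is the node subtending (((Streptococcus,Lycaon),(Fagus,Corylus,Gallus)),((Hylobates,Staphylococcus),((Sinapis,(Bombus,Bacillus,Melursus)),((Ailuropoda,(Anas,Camponotus)),(Cuon,Glossina))))).
From Melursus up to that node: 5 branches. From Streptococcus up to the same node: 3 branches. Total: 5 + 3 = 8.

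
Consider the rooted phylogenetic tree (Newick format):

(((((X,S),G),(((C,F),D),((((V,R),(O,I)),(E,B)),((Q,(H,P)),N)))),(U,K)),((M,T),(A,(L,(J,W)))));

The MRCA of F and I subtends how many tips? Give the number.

13

The MRCA of F and I is the node subtending (((C,F),D),((((V,R),(O,I)),(E,B)),((Q,(H,P)),N))).
That clade contains 13 terminal taxa: B, C, D, E, F, H, I, N, O, P, Q, R, V.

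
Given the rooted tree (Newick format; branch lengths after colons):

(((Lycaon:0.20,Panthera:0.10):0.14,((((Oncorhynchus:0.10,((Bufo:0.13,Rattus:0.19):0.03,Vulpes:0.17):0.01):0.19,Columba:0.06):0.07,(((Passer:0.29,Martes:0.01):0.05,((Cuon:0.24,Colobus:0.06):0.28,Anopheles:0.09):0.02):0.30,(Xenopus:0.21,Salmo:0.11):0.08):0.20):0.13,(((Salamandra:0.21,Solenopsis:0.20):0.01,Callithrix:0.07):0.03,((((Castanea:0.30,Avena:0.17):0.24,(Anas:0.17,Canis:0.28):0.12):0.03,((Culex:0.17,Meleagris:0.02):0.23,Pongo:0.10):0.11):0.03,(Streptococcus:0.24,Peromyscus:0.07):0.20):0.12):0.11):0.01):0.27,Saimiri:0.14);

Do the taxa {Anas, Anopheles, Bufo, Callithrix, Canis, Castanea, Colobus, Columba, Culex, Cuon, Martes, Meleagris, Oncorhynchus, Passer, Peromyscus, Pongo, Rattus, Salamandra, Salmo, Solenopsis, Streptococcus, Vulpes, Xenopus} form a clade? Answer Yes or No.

No

The MRCA of the listed taxa subtends ((((Oncorhynchus,((Bufo,Rattus),Vulpes)),Columba),(((Passer,Martes),((Cuon,Colobus),Anopheles)),(Xenopus,Salmo))),(((Salamandra,Solenopsis),Callithrix),((((Castanea,Avena),(Anas,Canis)),((Culex,Meleagris),Pongo)),(Streptococcus,Peromyscus)))).
That clade also contains Avena, which is not in the proposed group, so the group is not monophyletic.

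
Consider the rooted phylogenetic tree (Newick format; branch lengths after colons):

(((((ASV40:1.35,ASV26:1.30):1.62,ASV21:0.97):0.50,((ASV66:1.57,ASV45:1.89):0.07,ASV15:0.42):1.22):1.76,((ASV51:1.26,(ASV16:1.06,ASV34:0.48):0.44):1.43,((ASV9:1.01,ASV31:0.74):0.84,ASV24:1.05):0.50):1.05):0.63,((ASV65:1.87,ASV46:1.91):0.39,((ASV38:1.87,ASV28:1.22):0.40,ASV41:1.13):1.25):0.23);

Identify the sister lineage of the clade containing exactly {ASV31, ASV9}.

The clade containing exactly {ASV31, ASV9} attaches to the tree at the node subtending ((ASV9,ASV31),ASV24).
The other lineage descending from that same node — the sister group — is the single tip ASV24.

ASV24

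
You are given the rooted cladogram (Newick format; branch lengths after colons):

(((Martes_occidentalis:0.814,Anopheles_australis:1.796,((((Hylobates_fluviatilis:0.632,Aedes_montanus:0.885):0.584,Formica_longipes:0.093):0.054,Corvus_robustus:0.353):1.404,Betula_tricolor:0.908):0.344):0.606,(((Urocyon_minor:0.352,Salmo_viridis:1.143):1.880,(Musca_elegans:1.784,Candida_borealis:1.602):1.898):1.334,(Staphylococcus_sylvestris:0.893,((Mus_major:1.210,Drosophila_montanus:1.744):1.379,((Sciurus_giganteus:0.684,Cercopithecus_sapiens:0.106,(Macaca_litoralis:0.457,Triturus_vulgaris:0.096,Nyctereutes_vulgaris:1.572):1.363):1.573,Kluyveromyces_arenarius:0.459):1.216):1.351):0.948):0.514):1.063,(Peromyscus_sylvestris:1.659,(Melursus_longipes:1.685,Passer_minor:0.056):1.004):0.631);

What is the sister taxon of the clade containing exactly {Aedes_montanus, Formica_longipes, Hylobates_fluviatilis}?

The clade containing exactly {Aedes_montanus, Formica_longipes, Hylobates_fluviatilis} attaches to the tree at the node subtending (((Hylobates_fluviatilis,Aedes_montanus),Formica_longipes),Corvus_robustus).
The other lineage descending from that same node — the sister group — is the single tip Corvus_robustus.

Corvus_robustus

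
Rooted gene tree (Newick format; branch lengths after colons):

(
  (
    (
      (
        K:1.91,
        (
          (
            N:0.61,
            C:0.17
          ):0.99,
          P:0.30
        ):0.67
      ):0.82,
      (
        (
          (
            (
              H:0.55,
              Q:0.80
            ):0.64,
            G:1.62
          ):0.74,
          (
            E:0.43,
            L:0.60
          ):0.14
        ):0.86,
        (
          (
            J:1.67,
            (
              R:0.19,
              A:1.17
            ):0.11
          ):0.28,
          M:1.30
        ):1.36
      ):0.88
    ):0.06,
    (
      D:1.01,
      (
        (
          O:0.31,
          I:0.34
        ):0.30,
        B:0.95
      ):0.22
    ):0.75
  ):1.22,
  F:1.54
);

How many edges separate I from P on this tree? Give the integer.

The MRCA of I and P is the node subtending (((K,((N,C),P)),((((H,Q),G),(E,L)),((J,(R,A)),M))),(D,((O,I),B))).
From I up to that node: 4 branches. From P up to the same node: 4 branches. Total: 4 + 4 = 8.

8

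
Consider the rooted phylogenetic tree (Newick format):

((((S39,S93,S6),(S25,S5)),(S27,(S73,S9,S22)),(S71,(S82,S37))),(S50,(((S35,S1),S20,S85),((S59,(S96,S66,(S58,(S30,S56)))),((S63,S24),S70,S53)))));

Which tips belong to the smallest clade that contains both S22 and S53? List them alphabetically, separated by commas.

S1, S20, S22, S24, S25, S27, S30, S35, S37, S39, S5, S50, S53, S56, S58, S59, S6, S63, S66, S70, S71, S73, S82, S85, S9, S93, S96

Tracing S22: it sits inside (S73,S9,S22).
Tracing S53: it sits inside ((S63,S24),S70,S53).
The smallest clade enclosing both is the whole tree (their MRCA is the root), so the answer is all 27 tips in alphabetical order.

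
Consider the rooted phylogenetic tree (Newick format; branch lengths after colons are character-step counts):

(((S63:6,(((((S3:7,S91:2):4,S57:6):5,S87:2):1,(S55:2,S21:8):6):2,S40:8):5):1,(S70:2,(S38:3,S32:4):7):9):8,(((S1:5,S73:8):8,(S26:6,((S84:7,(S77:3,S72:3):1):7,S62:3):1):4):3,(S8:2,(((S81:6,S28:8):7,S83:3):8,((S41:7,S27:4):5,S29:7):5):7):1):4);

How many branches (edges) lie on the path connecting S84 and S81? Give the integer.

The MRCA of S84 and S81 is the node subtending (((S1,S73),(S26,((S84,(S77,S72)),S62))),(S8,(((S81,S28),S83),((S41,S27),S29)))).
From S84 up to that node: 5 branches. From S81 up to the same node: 5 branches. Total: 5 + 5 = 10.

10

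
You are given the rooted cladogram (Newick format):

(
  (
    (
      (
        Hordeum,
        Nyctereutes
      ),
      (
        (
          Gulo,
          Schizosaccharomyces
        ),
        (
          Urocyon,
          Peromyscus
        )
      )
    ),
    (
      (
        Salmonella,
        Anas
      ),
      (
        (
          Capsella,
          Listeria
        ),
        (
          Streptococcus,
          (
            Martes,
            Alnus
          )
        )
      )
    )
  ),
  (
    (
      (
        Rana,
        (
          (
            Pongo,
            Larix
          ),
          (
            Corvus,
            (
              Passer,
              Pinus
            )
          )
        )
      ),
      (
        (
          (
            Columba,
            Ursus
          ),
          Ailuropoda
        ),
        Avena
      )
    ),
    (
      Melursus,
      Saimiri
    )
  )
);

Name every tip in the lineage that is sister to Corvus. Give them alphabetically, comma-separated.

Corvus attaches to the tree at the node subtending (Corvus,(Passer,Pinus)).
The other lineage descending from that same node — the sister group — is (Passer,Pinus); its 2 tips in alphabetical order are the answer.

Passer, Pinus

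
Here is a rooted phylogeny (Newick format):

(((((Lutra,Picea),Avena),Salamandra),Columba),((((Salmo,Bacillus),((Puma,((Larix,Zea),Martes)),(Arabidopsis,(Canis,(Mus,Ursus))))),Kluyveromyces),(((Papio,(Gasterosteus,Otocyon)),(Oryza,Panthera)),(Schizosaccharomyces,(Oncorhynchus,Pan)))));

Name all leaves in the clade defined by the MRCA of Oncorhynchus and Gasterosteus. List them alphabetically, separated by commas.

Gasterosteus, Oncorhynchus, Oryza, Otocyon, Pan, Panthera, Papio, Schizosaccharomyces

Tracing Oncorhynchus: it sits inside (Oncorhynchus,Pan).
Tracing Gasterosteus: it sits inside (Gasterosteus,Otocyon).
The smallest clade enclosing both is (((Papio,(Gasterosteus,Otocyon)),(Oryza,Panthera)),(Schizosaccharomyces,(Oncorhynchus,Pan))); the answer is its 8 terminal taxa in alphabetical order.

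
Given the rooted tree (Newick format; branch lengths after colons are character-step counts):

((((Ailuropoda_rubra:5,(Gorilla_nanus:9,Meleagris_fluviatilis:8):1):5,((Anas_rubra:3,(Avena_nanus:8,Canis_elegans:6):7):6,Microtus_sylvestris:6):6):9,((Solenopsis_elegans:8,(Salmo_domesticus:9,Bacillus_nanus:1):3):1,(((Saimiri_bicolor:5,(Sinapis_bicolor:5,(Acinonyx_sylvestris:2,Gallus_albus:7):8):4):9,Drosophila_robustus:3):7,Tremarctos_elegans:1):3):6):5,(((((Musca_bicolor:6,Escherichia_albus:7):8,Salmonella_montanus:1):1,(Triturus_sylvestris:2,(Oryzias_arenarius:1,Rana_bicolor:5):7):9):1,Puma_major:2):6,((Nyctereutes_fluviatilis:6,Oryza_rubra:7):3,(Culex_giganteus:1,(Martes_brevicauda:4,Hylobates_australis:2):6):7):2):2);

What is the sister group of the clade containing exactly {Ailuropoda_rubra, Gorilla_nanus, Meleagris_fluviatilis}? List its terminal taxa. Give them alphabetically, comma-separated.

Anas_rubra, Avena_nanus, Canis_elegans, Microtus_sylvestris

The clade containing exactly {Ailuropoda_rubra, Gorilla_nanus, Meleagris_fluviatilis} attaches to the tree at the node subtending ((Ailuropoda_rubra,(Gorilla_nanus,Meleagris_fluviatilis)),((Anas_rubra,(Avena_nanus,Canis_elegans)),Microtus_sylvestris)).
The other lineage descending from that same node — the sister group — is ((Anas_rubra,(Avena_nanus,Canis_elegans)),Microtus_sylvestris); its 4 tips in alphabetical order are the answer.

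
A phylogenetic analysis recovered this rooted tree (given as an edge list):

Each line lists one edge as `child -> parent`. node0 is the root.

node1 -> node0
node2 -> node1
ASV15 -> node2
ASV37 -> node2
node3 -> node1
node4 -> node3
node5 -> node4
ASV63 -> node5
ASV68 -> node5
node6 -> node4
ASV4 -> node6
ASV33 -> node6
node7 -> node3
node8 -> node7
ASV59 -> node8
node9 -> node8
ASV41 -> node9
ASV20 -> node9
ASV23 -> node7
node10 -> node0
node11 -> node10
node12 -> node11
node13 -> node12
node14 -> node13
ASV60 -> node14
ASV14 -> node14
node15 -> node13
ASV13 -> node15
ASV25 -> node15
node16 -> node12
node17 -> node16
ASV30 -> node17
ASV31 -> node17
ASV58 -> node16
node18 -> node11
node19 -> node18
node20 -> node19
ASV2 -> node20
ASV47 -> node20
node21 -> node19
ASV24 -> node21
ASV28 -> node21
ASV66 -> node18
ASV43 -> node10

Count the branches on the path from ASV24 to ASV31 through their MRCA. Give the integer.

The MRCA of ASV24 and ASV31 is the node subtending ((((ASV60,ASV14),(ASV13,ASV25)),((ASV30,ASV31),ASV58)),(((ASV2,ASV47),(ASV24,ASV28)),ASV66)).
From ASV24 up to that node: 4 branches. From ASV31 up to the same node: 4 branches. Total: 4 + 4 = 8.

8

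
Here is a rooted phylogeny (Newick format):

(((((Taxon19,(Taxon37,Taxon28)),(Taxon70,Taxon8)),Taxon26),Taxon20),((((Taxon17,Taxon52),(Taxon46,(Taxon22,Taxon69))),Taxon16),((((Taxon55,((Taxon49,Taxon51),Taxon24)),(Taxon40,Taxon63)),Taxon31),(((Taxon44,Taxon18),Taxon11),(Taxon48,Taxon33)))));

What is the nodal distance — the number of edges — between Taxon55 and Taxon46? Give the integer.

The MRCA of Taxon55 and Taxon46 is the node subtending ((((Taxon17,Taxon52),(Taxon46,(Taxon22,Taxon69))),Taxon16),((((Taxon55,((Taxon49,Taxon51),Taxon24)),(Taxon40,Taxon63)),Taxon31),(((Taxon44,Taxon18),Taxon11),(Taxon48,Taxon33)))).
From Taxon55 up to that node: 5 branches. From Taxon46 up to the same node: 4 branches. Total: 5 + 4 = 9.

9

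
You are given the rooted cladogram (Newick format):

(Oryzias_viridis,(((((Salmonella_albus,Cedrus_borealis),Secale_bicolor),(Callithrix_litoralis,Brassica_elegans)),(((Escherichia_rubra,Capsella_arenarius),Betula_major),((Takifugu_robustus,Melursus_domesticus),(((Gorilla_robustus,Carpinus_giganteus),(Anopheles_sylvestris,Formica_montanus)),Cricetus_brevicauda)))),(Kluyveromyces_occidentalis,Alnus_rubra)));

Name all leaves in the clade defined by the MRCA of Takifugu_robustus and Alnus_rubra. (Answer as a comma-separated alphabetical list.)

Tracing Takifugu_robustus: it sits inside (Takifugu_robustus,Melursus_domesticus).
Tracing Alnus_rubra: it sits inside (Kluyveromyces_occidentalis,Alnus_rubra).
The smallest clade enclosing both is (((((Salmonella_albus,Cedrus_borealis),Secale_bicolor),(Callithrix_litoralis,Brassica_elegans)),(((Escherichia_rubra,Capsella_arenarius),Betula_major),((Takifugu_robustus,Melursus_domesticus),(((Gorilla_robustus,Carpinus_giganteus),(Anopheles_sylvestris,Formica_montanus)),Cricetus_brevicauda)))),(Kluyveromyces_occidentalis,Alnus_rubra)); the answer is its 17 terminal taxa in alphabetical order.

Alnus_rubra, Anopheles_sylvestris, Betula_major, Brassica_elegans, Callithrix_litoralis, Capsella_arenarius, Carpinus_giganteus, Cedrus_borealis, Cricetus_brevicauda, Escherichia_rubra, Formica_montanus, Gorilla_robustus, Kluyveromyces_occidentalis, Melursus_domesticus, Salmonella_albus, Secale_bicolor, Takifugu_robustus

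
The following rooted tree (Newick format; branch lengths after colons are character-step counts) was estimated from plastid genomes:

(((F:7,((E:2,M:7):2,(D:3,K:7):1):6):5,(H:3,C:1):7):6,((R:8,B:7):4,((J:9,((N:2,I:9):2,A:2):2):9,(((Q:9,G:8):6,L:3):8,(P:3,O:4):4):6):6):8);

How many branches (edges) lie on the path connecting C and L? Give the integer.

8

The MRCA of C and L is the root of the tree.
From C up to that node: 3 branches. From L up to the same node: 5 branches. Total: 3 + 5 = 8.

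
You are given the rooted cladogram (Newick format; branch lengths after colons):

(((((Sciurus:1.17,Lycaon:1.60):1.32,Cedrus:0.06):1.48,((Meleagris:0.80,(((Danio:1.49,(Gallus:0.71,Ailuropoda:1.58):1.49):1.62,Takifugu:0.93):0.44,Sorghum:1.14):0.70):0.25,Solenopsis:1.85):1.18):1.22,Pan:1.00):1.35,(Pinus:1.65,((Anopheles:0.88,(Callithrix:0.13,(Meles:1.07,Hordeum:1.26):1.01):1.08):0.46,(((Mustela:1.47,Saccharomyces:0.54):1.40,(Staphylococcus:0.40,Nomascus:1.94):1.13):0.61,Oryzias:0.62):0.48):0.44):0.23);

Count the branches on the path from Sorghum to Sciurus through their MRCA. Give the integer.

7

The MRCA of Sorghum and Sciurus is the node subtending (((Sciurus,Lycaon),Cedrus),((Meleagris,(((Danio,(Gallus,Ailuropoda)),Takifugu),Sorghum)),Solenopsis)).
From Sorghum up to that node: 4 branches. From Sciurus up to the same node: 3 branches. Total: 4 + 3 = 7.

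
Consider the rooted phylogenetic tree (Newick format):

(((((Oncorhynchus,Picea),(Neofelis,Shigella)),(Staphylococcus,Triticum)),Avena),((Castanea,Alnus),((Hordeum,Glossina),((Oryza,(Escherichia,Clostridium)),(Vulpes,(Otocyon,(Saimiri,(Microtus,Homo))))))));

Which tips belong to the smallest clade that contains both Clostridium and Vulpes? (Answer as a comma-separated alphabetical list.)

Clostridium, Escherichia, Homo, Microtus, Oryza, Otocyon, Saimiri, Vulpes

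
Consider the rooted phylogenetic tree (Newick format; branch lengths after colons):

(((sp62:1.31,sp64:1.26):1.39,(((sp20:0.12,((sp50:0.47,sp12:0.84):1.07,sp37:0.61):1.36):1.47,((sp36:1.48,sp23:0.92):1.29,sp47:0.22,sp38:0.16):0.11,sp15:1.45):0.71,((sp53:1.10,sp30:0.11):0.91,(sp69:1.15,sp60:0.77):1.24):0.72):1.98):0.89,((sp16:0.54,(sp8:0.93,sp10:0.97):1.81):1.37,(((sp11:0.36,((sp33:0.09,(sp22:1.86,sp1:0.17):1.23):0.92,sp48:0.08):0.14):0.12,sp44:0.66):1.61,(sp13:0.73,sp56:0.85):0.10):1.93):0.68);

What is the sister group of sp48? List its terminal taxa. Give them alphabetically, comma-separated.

sp1, sp22, sp33

sp48 attaches to the tree at the node subtending ((sp33,(sp22,sp1)),sp48).
The other lineage descending from that same node — the sister group — is (sp33,(sp22,sp1)); its 3 tips in alphabetical order are the answer.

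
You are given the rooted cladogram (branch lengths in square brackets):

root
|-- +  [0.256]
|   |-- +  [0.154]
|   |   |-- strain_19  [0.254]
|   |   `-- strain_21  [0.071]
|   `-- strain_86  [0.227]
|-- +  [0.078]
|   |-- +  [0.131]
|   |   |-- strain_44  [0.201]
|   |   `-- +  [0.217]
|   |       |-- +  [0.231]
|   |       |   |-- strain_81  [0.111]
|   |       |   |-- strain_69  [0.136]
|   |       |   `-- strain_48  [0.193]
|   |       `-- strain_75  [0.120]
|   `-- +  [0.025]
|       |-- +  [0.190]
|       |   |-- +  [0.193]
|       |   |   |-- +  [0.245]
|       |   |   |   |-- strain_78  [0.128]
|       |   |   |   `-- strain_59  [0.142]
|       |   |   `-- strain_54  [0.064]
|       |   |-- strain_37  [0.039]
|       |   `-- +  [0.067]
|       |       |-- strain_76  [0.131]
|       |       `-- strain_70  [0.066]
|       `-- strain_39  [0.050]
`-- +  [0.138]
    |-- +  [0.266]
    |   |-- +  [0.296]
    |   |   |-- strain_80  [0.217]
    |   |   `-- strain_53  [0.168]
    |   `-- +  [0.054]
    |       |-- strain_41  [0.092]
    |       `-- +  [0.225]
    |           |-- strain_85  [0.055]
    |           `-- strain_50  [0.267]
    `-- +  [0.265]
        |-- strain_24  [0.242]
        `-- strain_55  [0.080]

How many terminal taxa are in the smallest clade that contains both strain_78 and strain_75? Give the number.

12

The MRCA of strain_78 and strain_75 is the node subtending ((strain_44,((strain_81,strain_69,strain_48),strain_75)),((((strain_78,strain_59),strain_54),strain_37,(strain_76,strain_70)),strain_39)).
That clade contains 12 terminal taxa: strain_37, strain_39, strain_44, strain_48, strain_54, strain_59, strain_69, strain_70, strain_75, strain_76, strain_78, strain_81.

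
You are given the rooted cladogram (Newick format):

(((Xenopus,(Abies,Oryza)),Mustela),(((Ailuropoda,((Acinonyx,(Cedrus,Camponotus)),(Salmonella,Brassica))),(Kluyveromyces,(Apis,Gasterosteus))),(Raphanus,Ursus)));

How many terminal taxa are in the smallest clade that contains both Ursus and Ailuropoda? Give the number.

11

The MRCA of Ursus and Ailuropoda is the node subtending (((Ailuropoda,((Acinonyx,(Cedrus,Camponotus)),(Salmonella,Brassica))),(Kluyveromyces,(Apis,Gasterosteus))),(Raphanus,Ursus)).
That clade contains 11 terminal taxa: Acinonyx, Ailuropoda, Apis, Brassica, Camponotus, Cedrus, Gasterosteus, Kluyveromyces, Raphanus, Salmonella, Ursus.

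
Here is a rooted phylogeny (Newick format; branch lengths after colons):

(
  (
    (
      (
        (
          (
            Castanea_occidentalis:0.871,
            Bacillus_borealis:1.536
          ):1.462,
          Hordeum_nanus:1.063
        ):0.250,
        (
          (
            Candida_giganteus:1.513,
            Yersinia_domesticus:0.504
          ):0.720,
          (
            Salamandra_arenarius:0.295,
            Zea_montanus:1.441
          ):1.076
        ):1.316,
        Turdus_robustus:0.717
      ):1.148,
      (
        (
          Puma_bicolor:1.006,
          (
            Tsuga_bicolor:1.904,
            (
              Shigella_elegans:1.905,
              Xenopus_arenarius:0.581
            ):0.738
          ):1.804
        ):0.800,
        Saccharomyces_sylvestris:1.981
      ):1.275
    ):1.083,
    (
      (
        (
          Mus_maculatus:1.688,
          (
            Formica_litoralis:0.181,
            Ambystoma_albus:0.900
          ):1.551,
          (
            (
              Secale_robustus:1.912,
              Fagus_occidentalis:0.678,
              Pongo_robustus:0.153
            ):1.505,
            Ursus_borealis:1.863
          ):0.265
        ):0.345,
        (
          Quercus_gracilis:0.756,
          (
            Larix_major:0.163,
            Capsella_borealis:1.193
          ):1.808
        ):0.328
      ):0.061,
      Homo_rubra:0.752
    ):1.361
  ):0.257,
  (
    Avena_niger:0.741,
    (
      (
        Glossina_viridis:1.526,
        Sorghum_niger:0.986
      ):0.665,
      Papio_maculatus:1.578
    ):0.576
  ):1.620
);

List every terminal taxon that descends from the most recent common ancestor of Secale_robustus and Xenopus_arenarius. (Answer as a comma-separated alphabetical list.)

Ambystoma_albus, Bacillus_borealis, Candida_giganteus, Capsella_borealis, Castanea_occidentalis, Fagus_occidentalis, Formica_litoralis, Homo_rubra, Hordeum_nanus, Larix_major, Mus_maculatus, Pongo_robustus, Puma_bicolor, Quercus_gracilis, Saccharomyces_sylvestris, Salamandra_arenarius, Secale_robustus, Shigella_elegans, Tsuga_bicolor, Turdus_robustus, Ursus_borealis, Xenopus_arenarius, Yersinia_domesticus, Zea_montanus

Tracing Secale_robustus: it sits inside (Secale_robustus,Fagus_occidentalis,Pongo_robustus).
Tracing Xenopus_arenarius: it sits inside (Shigella_elegans,Xenopus_arenarius).
The smallest clade enclosing both is (((((Castanea_occidentalis,Bacillus_borealis),Hordeum_nanus),((Candida_giganteus,Yersinia_domesticus),(Salamandra_arenarius,Zea_montanus)),Turdus_robustus),((Puma_bicolor,(Tsuga_bicolor,(Shigella_elegans,Xenopus_arenarius))),Saccharomyces_sylvestris)),(((Mus_maculatus,(Formica_litoralis,Ambystoma_albus),((Secale_robustus,Fagus_occidentalis,Pongo_robustus),Ursus_borealis)),(Quercus_gracilis,(Larix_major,Capsella_borealis))),Homo_rubra)); the answer is its 24 terminal taxa in alphabetical order.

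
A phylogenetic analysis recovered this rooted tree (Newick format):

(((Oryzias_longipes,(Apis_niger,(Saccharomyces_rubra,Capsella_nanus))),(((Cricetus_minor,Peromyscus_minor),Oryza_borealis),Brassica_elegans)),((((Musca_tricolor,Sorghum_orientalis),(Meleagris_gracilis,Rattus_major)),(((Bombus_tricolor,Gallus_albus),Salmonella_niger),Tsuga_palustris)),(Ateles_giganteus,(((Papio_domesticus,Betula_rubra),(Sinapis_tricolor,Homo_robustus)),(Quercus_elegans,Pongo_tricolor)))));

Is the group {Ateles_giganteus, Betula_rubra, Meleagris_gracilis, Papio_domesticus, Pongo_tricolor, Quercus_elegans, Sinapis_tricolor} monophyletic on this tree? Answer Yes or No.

The MRCA of the listed taxa subtends ((((Musca_tricolor,Sorghum_orientalis),(Meleagris_gracilis,Rattus_major)),(((Bombus_tricolor,Gallus_albus),Salmonella_niger),Tsuga_palustris)),(Ateles_giganteus,(((Papio_domesticus,Betula_rubra),(Sinapis_tricolor,Homo_robustus)),(Quercus_elegans,Pongo_tricolor)))).
That clade also contains Bombus_tricolor, Gallus_albus, Homo_robustus, Musca_tricolor, Rattus_major, Salmonella_niger, Sorghum_orientalis, Tsuga_palustris, which are not in the proposed group, so the group is not monophyletic.

No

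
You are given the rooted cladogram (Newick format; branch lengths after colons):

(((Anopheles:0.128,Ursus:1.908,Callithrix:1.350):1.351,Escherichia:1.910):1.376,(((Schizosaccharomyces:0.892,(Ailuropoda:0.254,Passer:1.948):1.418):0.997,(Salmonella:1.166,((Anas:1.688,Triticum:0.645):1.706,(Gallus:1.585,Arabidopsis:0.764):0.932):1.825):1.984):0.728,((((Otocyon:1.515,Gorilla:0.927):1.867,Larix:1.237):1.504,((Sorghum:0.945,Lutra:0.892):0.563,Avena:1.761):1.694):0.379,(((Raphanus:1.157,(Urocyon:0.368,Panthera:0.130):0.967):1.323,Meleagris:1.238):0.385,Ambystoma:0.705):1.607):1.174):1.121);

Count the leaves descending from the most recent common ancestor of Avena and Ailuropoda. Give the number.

The MRCA of Avena and Ailuropoda is the node subtending (((Schizosaccharomyces,(Ailuropoda,Passer)),(Salmonella,((Anas,Triticum),(Gallus,Arabidopsis)))),((((Otocyon,Gorilla),Larix),((Sorghum,Lutra),Avena)),(((Raphanus,(Urocyon,Panthera)),Meleagris),Ambystoma))).
That clade contains 19 terminal taxa: Ailuropoda, Ambystoma, Anas, Arabidopsis, Avena, Gallus, Gorilla, Larix, Lutra, Meleagris, Otocyon, Panthera, Passer, Raphanus, Salmonella, Schizosaccharomyces, Sorghum, Triticum, Urocyon.

19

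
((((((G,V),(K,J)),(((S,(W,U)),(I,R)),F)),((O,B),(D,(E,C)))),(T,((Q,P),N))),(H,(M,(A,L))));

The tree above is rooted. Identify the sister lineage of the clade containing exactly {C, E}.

D

The clade containing exactly {C, E} attaches to the tree at the node subtending (D,(E,C)).
The other lineage descending from that same node — the sister group — is the single tip D.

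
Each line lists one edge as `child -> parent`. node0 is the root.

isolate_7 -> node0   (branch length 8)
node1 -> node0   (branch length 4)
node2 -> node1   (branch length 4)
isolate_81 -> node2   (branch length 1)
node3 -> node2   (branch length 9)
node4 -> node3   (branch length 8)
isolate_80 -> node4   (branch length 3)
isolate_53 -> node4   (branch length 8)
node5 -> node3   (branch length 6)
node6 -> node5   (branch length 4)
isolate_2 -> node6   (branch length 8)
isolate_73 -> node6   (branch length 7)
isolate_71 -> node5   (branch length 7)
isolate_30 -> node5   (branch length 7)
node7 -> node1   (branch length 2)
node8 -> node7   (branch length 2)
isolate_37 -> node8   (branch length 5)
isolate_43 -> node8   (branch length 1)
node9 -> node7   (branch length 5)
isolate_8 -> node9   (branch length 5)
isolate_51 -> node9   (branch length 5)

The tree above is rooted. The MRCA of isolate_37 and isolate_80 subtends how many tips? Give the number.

11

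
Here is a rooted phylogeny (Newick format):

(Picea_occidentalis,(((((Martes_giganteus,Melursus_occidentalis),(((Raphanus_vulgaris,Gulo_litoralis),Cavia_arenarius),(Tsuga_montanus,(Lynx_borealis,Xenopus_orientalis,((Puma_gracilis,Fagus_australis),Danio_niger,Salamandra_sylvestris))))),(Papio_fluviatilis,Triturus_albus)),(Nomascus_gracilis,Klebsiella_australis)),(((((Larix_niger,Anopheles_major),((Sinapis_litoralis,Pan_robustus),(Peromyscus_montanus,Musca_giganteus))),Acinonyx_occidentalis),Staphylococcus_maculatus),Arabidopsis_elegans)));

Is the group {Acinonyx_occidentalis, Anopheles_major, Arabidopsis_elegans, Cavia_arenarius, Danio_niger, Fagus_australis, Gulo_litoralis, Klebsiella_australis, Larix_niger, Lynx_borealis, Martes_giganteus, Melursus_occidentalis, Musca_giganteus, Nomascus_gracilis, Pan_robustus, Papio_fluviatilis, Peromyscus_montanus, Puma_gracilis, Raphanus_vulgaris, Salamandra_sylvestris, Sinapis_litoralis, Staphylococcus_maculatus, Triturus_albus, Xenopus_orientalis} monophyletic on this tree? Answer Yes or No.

No

The MRCA of the listed taxa subtends (((((Martes_giganteus,Melursus_occidentalis),(((Raphanus_vulgaris,Gulo_litoralis),Cavia_arenarius),(Tsuga_montanus,(Lynx_borealis,Xenopus_orientalis,((Puma_gracilis,Fagus_australis),Danio_niger,Salamandra_sylvestris))))),(Papio_fluviatilis,Triturus_albus)),(Nomascus_gracilis,Klebsiella_australis)),(((((Larix_niger,Anopheles_major),((Sinapis_litoralis,Pan_robustus),(Peromyscus_montanus,Musca_giganteus))),Acinonyx_occidentalis),Staphylococcus_maculatus),Arabidopsis_elegans)).
That clade also contains Tsuga_montanus, which is not in the proposed group, so the group is not monophyletic.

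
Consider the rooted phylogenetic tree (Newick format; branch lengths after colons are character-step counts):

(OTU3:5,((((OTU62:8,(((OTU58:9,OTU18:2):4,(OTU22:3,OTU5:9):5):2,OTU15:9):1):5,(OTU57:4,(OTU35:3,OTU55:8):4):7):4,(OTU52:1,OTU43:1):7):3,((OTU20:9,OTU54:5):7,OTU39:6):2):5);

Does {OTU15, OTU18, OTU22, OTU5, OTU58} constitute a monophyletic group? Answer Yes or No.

Yes

The most recent common ancestor of these taxa subtends (((OTU58,OTU18),(OTU22,OTU5)),OTU15).
That clade has exactly 5 tips — every listed taxon and nothing else — so the group is monophyletic.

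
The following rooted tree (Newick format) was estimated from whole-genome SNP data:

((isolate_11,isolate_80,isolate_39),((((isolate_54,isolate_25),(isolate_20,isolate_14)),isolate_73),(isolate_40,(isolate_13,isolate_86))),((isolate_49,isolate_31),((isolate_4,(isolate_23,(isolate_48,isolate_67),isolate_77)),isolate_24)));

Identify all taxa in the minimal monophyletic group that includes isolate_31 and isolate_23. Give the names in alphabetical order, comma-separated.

Tracing isolate_31: it sits inside (isolate_49,isolate_31).
Tracing isolate_23: it sits inside (isolate_23,(isolate_48,isolate_67),isolate_77).
The smallest clade enclosing both is ((isolate_49,isolate_31),((isolate_4,(isolate_23,(isolate_48,isolate_67),isolate_77)),isolate_24)); the answer is its 8 terminal taxa in alphabetical order.

isolate_23, isolate_24, isolate_31, isolate_4, isolate_48, isolate_49, isolate_67, isolate_77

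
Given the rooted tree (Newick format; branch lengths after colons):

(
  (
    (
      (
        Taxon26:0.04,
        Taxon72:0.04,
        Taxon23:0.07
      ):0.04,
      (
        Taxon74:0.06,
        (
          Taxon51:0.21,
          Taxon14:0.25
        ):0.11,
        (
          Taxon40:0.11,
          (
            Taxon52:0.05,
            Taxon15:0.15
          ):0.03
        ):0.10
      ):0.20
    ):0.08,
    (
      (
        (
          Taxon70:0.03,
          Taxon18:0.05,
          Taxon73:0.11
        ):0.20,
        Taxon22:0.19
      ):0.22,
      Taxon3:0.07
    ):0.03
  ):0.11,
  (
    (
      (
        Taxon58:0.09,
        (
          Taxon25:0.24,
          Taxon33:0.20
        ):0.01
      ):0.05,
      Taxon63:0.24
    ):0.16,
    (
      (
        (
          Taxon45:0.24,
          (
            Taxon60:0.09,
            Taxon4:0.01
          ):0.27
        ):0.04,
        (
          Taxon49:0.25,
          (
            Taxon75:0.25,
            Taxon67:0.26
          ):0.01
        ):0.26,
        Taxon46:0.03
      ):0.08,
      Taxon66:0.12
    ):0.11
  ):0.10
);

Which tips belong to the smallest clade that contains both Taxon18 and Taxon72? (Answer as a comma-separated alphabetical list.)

Taxon14, Taxon15, Taxon18, Taxon22, Taxon23, Taxon26, Taxon3, Taxon40, Taxon51, Taxon52, Taxon70, Taxon72, Taxon73, Taxon74

Tracing Taxon18: it sits inside (Taxon70,Taxon18,Taxon73).
Tracing Taxon72: it sits inside (Taxon26,Taxon72,Taxon23).
The smallest clade enclosing both is (((Taxon26,Taxon72,Taxon23),(Taxon74,(Taxon51,Taxon14),(Taxon40,(Taxon52,Taxon15)))),(((Taxon70,Taxon18,Taxon73),Taxon22),Taxon3)); the answer is its 14 terminal taxa in alphabetical order.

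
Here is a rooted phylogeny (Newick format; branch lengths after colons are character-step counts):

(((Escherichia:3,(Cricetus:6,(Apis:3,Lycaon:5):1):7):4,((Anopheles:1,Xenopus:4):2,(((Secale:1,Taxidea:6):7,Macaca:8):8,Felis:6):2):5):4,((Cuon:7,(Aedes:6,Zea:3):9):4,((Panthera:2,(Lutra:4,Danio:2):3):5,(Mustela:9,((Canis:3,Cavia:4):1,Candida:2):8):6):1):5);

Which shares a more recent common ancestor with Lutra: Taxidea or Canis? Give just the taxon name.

Canis

The MRCA of Lutra and Canis subtends ((Panthera,(Lutra,Danio)),(Mustela,((Canis,Cavia),Candida))) (7 taxa).
The MRCA of Lutra and Taxidea is the root, subtending the entire tree (20 taxa).
The first is nested inside the second, so Lutra shares a more recent common ancestor with Canis.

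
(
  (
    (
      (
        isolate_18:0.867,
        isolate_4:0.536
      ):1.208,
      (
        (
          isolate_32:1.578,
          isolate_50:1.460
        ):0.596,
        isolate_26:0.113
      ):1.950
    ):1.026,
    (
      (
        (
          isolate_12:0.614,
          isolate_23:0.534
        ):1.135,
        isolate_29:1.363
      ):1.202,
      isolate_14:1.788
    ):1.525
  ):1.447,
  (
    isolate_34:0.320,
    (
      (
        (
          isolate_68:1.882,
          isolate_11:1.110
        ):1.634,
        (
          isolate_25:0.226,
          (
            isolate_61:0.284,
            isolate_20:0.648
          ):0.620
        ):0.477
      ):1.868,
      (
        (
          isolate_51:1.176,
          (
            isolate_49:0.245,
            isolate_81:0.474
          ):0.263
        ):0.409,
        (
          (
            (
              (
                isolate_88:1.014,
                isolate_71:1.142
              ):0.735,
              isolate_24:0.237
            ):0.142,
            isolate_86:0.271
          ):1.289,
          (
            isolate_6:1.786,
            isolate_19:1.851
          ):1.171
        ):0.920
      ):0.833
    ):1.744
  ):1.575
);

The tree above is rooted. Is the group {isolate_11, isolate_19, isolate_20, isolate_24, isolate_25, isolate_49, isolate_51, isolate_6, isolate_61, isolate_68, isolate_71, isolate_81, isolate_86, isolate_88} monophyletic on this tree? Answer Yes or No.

Yes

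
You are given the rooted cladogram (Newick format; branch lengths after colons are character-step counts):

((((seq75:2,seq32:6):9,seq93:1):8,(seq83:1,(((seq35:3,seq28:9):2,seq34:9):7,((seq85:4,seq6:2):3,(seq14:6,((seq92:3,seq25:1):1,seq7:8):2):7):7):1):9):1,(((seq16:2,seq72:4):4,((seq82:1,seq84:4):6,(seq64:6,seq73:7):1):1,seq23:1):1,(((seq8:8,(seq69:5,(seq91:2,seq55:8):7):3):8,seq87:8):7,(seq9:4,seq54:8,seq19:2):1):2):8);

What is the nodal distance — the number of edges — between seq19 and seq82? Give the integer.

7

The MRCA of seq19 and seq82 is the node subtending (((seq16,seq72),((seq82,seq84),(seq64,seq73)),seq23),(((seq8,(seq69,(seq91,seq55))),seq87),(seq9,seq54,seq19))).
From seq19 up to that node: 3 branches. From seq82 up to the same node: 4 branches. Total: 3 + 4 = 7.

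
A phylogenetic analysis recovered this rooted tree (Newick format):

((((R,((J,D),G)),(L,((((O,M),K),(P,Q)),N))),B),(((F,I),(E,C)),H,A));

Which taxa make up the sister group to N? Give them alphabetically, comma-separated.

N attaches to the tree at the node subtending ((((O,M),K),(P,Q)),N).
The other lineage descending from that same node — the sister group — is (((O,M),K),(P,Q)); its 5 tips in alphabetical order are the answer.

K, M, O, P, Q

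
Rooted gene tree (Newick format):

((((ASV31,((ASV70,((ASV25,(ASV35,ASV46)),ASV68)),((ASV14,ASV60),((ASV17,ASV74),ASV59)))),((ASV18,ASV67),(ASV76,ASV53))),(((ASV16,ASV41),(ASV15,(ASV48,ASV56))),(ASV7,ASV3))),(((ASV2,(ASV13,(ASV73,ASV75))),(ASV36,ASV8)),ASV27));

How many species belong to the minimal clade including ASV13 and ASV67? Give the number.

29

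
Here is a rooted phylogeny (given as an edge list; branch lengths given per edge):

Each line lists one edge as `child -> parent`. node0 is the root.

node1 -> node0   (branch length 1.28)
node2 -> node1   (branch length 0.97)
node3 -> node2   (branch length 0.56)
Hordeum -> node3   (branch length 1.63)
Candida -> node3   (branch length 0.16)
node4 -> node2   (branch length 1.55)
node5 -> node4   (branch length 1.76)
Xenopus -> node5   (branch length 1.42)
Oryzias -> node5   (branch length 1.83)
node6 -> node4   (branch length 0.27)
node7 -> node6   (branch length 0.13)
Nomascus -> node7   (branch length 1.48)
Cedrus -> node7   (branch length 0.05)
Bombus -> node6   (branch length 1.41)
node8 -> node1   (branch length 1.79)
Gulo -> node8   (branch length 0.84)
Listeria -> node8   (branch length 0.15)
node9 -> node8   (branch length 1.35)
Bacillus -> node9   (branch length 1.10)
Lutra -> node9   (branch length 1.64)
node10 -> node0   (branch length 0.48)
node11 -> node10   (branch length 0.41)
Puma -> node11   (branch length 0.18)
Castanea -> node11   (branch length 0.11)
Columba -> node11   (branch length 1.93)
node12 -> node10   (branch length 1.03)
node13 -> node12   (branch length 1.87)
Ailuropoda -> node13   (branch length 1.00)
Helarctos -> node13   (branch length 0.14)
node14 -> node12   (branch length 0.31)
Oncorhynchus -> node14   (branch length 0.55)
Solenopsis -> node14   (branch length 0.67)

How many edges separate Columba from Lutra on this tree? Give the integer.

7

The MRCA of Columba and Lutra is the root of the tree.
From Columba up to that node: 3 branches. From Lutra up to the same node: 4 branches. Total: 3 + 4 = 7.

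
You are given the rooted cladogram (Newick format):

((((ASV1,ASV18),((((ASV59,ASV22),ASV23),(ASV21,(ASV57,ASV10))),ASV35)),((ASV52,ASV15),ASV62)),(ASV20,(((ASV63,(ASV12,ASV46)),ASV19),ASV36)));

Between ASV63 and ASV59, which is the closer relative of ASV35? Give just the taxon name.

ASV59

The MRCA of ASV35 and ASV59 subtends ((((ASV59,ASV22),ASV23),(ASV21,(ASV57,ASV10))),ASV35) (7 taxa).
The MRCA of ASV35 and ASV63 is the root, subtending the entire tree (18 taxa).
The first is nested inside the second, so ASV35 shares a more recent common ancestor with ASV59.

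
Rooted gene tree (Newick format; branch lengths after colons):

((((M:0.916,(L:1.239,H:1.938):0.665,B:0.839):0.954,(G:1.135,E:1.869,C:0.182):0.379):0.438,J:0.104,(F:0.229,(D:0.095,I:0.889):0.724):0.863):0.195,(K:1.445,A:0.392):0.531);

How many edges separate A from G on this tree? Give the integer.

6

The MRCA of A and G is the root of the tree.
From A up to that node: 2 branches. From G up to the same node: 4 branches. Total: 2 + 4 = 6.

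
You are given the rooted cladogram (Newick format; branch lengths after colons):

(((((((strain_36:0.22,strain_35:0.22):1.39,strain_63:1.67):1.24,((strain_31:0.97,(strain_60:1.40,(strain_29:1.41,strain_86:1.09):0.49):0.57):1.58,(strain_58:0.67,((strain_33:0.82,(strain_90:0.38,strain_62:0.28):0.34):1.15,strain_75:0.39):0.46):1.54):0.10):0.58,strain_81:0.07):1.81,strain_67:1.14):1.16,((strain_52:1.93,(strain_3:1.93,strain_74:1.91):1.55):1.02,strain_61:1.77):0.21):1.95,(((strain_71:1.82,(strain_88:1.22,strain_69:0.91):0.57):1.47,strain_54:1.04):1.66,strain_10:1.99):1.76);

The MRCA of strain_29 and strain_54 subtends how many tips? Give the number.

23

The MRCA of strain_29 and strain_54 is the root, so the clade is the entire tree.
That clade contains 23 terminal taxa: strain_10, strain_29, strain_3, strain_31, strain_33, strain_35, strain_36, strain_52, strain_54, strain_58, strain_60, strain_61, strain_62, strain_63, strain_67, strain_69, strain_71, strain_74, strain_75, strain_81, strain_86, strain_88, strain_90.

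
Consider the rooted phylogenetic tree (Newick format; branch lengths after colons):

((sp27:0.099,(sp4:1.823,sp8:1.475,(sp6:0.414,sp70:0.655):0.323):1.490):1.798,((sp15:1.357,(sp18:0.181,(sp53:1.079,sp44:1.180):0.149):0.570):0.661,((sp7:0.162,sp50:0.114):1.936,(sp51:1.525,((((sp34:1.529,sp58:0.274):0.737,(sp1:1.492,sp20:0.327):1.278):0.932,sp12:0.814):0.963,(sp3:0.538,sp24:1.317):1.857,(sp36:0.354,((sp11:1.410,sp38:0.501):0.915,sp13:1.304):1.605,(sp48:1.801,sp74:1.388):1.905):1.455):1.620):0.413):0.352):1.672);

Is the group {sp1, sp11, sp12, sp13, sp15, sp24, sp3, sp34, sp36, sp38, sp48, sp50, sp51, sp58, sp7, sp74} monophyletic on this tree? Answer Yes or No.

No

The MRCA of the listed taxa subtends ((sp15,(sp18,(sp53,sp44))),((sp7,sp50),(sp51,((((sp34,sp58),(sp1,sp20)),sp12),(sp3,sp24),(sp36,((sp11,sp38),sp13),(sp48,sp74)))))).
That clade also contains sp18, sp20, sp44, sp53, which are not in the proposed group, so the group is not monophyletic.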